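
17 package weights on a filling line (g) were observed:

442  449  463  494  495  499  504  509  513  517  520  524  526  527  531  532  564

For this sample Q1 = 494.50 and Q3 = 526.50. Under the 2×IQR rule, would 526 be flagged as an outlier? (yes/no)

no

IQR = Q3 − Q1 = 526.50 − 494.50 = 32.00.
Lower fence = Q1 − 2·IQR = 494.50 − 64.00 = 430.50.
Upper fence = Q3 + 2·IQR = 526.50 + 64.00 = 590.50.
526 lies within [430.50, 590.50].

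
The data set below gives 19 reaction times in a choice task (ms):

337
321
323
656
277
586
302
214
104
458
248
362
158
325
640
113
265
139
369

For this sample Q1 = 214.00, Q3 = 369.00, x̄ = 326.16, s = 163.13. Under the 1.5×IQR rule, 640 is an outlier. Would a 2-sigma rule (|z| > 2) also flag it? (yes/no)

no

z = (640 − 326.16) / 163.13 = 1.92.
|z| = 1.92 ≤ 2.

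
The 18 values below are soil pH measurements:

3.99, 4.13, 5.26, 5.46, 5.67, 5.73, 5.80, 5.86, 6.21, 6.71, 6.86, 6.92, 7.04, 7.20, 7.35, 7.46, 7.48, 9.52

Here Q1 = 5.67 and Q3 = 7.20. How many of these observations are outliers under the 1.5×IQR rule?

IQR = 1.53; fences at 5.67 − 2.295 = 3.375 and 7.20 + 2.295 = 9.495.
Outside the cutoffs: 9.52.

1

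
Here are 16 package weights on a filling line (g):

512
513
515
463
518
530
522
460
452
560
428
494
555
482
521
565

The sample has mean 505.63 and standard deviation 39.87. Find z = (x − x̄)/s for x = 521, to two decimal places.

z = (521 − 505.63) / 39.87 = 0.39.

0.39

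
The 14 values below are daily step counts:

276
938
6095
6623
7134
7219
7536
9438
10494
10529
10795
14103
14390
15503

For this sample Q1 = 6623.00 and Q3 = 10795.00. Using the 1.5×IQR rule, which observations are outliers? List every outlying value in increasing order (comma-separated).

IQR = Q3 − Q1 = 10795.00 − 6623.00 = 4172.00.
Lower fence = Q1 − 1.5·IQR = 6623.00 − 6258.00 = 365.00.
Upper fence = Q3 + 1.5·IQR = 10795.00 + 6258.00 = 17053.00.
276 < 365.00 → outlier.
All remaining values lie within [365.00, 17053.00].

276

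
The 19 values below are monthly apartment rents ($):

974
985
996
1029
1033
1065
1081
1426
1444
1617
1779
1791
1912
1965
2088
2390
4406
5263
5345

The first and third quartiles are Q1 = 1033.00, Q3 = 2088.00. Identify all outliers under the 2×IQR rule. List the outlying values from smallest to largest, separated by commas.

IQR = Q3 − Q1 = 2088.00 − 1033.00 = 1055.00.
Lower fence = Q1 − 2·IQR = 1033.00 − 2110.00 = -1077.00.
Upper fence = Q3 + 2·IQR = 2088.00 + 2110.00 = 4198.00.
4406 > 4198.00 → outlier.
5263 > 4198.00 → outlier.
5345 > 4198.00 → outlier.
All remaining values lie within [-1077.00, 4198.00].

4406, 5263, 5345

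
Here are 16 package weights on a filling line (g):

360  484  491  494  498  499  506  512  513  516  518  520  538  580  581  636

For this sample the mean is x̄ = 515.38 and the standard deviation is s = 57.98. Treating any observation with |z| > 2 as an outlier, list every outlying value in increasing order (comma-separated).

Cutoffs at x̄ ± 2s: 515.38 ± 2·57.98 = [399.42, 631.34].
360: z = -2.68, |z| > 2 → outlier.
636: z = 2.08, |z| > 2 → outlier.
Every other value lies within [399.42, 631.34].

360, 636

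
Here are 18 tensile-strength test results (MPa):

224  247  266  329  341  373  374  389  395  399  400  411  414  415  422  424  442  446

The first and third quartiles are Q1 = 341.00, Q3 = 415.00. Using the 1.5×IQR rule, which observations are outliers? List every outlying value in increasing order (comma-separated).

IQR = Q3 − Q1 = 415.00 − 341.00 = 74.00.
Lower fence = Q1 − 1.5·IQR = 341.00 − 111.00 = 230.00.
Upper fence = Q3 + 1.5·IQR = 415.00 + 111.00 = 526.00.
224 < 230.00 → outlier.
All remaining values lie within [230.00, 526.00].

224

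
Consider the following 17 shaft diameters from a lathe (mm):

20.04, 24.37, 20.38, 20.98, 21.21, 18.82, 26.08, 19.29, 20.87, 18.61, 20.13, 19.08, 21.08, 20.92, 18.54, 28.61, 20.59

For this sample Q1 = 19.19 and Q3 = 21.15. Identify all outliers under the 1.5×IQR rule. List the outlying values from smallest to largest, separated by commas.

IQR = Q3 − Q1 = 21.15 − 19.19 = 1.96.
Lower fence = Q1 − 1.5·IQR = 19.19 − 2.94 = 16.25.
Upper fence = Q3 + 1.5·IQR = 21.15 + 2.94 = 24.09.
24.37 > 24.09 → outlier.
26.08 > 24.09 → outlier.
28.61 > 24.09 → outlier.
All remaining values lie within [16.25, 24.09].

24.37, 26.08, 28.61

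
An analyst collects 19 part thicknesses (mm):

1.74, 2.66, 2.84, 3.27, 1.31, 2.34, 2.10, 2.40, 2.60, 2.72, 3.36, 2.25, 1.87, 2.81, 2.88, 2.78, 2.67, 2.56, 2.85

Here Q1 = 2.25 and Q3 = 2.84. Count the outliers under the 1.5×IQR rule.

1

IQR = 0.59; fences at 2.25 − 0.885 = 1.365 and 2.84 + 0.885 = 3.725.
Outside the cutoffs: 1.31.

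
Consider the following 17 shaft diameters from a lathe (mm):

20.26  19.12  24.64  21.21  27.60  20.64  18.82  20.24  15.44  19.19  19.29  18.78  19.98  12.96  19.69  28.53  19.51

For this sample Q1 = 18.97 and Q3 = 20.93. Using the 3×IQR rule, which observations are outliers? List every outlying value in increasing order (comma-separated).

IQR = Q3 − Q1 = 20.93 − 18.97 = 1.96.
Lower fence = Q1 − 3·IQR = 18.97 − 5.88 = 13.09.
Upper fence = Q3 + 3·IQR = 20.93 + 5.88 = 26.81.
12.96 < 13.09 → outlier.
27.60 > 26.81 → outlier.
28.53 > 26.81 → outlier.
All remaining values lie within [13.09, 26.81].

12.96, 27.60, 28.53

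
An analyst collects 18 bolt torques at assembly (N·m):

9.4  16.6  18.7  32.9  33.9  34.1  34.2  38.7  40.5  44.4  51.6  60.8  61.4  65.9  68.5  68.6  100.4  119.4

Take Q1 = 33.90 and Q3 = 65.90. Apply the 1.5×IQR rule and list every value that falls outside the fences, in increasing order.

IQR = Q3 − Q1 = 65.90 − 33.90 = 32.00.
Lower fence = Q1 − 1.5·IQR = 33.90 − 48.00 = -14.10.
Upper fence = Q3 + 1.5·IQR = 65.90 + 48.00 = 113.90.
119.4 > 113.90 → outlier.
All remaining values lie within [-14.10, 113.90].

119.4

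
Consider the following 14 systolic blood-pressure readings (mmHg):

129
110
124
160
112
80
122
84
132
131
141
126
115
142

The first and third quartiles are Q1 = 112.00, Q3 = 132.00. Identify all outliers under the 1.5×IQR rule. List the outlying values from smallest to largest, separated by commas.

IQR = Q3 − Q1 = 132.00 − 112.00 = 20.00.
Lower fence = Q1 − 1.5·IQR = 112.00 − 30.00 = 82.00.
Upper fence = Q3 + 1.5·IQR = 132.00 + 30.00 = 162.00.
80 < 82.00 → outlier.
All remaining values lie within [82.00, 162.00].

80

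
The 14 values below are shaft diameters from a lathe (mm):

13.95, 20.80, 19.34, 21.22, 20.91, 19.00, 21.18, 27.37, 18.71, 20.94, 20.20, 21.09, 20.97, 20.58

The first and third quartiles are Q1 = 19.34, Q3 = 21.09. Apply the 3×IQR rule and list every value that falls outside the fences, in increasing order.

IQR = Q3 − Q1 = 21.09 − 19.34 = 1.75.
Lower fence = Q1 − 3·IQR = 19.34 − 5.25 = 14.09.
Upper fence = Q3 + 3·IQR = 21.09 + 5.25 = 26.34.
13.95 < 14.09 → outlier.
27.37 > 26.34 → outlier.
All remaining values lie within [14.09, 26.34].

13.95, 27.37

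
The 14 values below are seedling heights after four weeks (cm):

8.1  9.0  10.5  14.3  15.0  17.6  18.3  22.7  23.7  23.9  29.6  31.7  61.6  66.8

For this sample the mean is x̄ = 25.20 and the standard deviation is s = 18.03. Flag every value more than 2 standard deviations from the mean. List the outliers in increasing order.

61.6, 66.8

Cutoffs at x̄ ± 2s: 25.20 ± 2·18.03 = [-10.86, 61.26].
61.6: z = 2.02, |z| > 2 → outlier.
66.8: z = 2.31, |z| > 2 → outlier.
Every other value lies within [-10.86, 61.26].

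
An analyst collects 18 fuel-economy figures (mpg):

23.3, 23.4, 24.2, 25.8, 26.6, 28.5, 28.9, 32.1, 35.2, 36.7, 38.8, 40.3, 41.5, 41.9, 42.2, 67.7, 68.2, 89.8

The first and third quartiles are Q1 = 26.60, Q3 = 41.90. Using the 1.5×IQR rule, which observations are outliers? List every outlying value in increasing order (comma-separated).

67.7, 68.2, 89.8

IQR = Q3 − Q1 = 41.90 − 26.60 = 15.30.
Lower fence = Q1 − 1.5·IQR = 26.60 − 22.95 = 3.65.
Upper fence = Q3 + 1.5·IQR = 41.90 + 22.95 = 64.85.
67.7 > 64.85 → outlier.
68.2 > 64.85 → outlier.
89.8 > 64.85 → outlier.
All remaining values lie within [3.65, 64.85].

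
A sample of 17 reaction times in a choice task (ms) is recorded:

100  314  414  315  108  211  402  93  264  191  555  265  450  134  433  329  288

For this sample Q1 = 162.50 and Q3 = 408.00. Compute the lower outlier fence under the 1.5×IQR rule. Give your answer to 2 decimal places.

IQR = Q3 − Q1 = 408.00 − 162.50 = 245.50.
Lower fence = Q1 − 1.5·IQR = 162.50 − 368.25 = -205.75.
Upper fence = Q3 + 1.5·IQR = 408.00 + 368.25 = 776.25.

-205.75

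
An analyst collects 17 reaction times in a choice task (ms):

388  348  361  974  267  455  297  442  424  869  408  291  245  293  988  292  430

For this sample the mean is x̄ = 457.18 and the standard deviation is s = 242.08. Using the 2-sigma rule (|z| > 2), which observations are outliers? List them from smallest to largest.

Cutoffs at x̄ ± 2s: 457.18 ± 2·242.08 = [-26.98, 941.34].
974: z = 2.13, |z| > 2 → outlier.
988: z = 2.19, |z| > 2 → outlier.
Every other value lies within [-26.98, 941.34].

974, 988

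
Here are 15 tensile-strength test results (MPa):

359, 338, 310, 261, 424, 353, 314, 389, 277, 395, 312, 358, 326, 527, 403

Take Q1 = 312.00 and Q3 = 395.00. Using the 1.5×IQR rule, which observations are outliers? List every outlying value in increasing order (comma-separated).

IQR = Q3 − Q1 = 395.00 − 312.00 = 83.00.
Lower fence = Q1 − 1.5·IQR = 312.00 − 124.50 = 187.50.
Upper fence = Q3 + 1.5·IQR = 395.00 + 124.50 = 519.50.
527 > 519.50 → outlier.
All remaining values lie within [187.50, 519.50].

527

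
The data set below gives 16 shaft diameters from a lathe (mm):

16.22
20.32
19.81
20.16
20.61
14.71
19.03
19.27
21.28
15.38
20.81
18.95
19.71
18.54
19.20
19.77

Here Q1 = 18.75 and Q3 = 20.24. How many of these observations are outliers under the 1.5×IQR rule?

3

IQR = 1.49; fences at 18.75 − 2.235 = 16.515 and 20.24 + 2.235 = 22.475.
Outside the cutoffs: 14.71, 15.38, 16.22.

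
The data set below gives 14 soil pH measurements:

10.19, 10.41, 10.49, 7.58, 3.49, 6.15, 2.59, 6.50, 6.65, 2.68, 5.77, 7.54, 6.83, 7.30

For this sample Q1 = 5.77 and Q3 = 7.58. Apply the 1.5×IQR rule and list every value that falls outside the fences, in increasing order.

IQR = Q3 − Q1 = 7.58 − 5.77 = 1.81.
Lower fence = Q1 − 1.5·IQR = 5.77 − 2.715 = 3.055.
Upper fence = Q3 + 1.5·IQR = 7.58 + 2.715 = 10.295.
2.59 < 3.055 → outlier.
2.68 < 3.055 → outlier.
10.41 > 10.295 → outlier.
10.49 > 10.295 → outlier.
All remaining values lie within [3.055, 10.295].

2.59, 2.68, 10.41, 10.49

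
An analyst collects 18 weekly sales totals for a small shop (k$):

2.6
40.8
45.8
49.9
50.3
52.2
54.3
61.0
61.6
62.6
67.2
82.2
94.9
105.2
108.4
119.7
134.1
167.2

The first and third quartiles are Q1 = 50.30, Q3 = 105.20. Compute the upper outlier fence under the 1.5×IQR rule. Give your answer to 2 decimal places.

187.55

IQR = Q3 − Q1 = 105.20 − 50.30 = 54.90.
Lower fence = Q1 − 1.5·IQR = 50.30 − 82.35 = -32.05.
Upper fence = Q3 + 1.5·IQR = 105.20 + 82.35 = 187.55.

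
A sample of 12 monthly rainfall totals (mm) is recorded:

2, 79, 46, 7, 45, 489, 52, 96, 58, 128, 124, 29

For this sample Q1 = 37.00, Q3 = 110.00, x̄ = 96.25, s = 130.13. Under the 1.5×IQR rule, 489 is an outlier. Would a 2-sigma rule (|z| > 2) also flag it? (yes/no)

yes

z = (489 − 96.25) / 130.13 = 3.02.
|z| = 3.02 > 2.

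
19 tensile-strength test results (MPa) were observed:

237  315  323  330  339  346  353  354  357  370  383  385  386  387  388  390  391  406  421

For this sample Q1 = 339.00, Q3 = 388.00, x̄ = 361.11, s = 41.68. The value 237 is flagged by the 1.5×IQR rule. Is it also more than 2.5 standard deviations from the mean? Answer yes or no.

z = (237 − 361.11) / 41.68 = -2.98.
|z| = 2.98 > 2.5.

yes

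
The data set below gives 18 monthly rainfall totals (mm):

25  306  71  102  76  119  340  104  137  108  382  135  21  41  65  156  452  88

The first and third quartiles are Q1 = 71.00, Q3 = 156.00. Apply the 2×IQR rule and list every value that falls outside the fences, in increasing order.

340, 382, 452

IQR = Q3 − Q1 = 156.00 − 71.00 = 85.00.
Lower fence = Q1 − 2·IQR = 71.00 − 170.00 = -99.00.
Upper fence = Q3 + 2·IQR = 156.00 + 170.00 = 326.00.
340 > 326.00 → outlier.
382 > 326.00 → outlier.
452 > 326.00 → outlier.
All remaining values lie within [-99.00, 326.00].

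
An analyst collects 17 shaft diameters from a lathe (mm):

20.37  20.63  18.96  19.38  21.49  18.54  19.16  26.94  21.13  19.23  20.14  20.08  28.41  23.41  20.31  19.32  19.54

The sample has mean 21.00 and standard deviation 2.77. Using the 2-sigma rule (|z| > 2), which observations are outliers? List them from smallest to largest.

Cutoffs at x̄ ± 2s: 21.00 ± 2·2.77 = [15.46, 26.54].
26.94: z = 2.14, |z| > 2 → outlier.
28.41: z = 2.68, |z| > 2 → outlier.
Every other value lies within [15.46, 26.54].

26.94, 28.41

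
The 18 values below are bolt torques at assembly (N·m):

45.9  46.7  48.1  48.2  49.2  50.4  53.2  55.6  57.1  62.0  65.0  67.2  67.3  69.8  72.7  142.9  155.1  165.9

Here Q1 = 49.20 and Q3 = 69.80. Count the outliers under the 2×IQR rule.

3

IQR = 20.60; fences at 49.20 − 41.20 = 8.00 and 69.80 + 41.20 = 111.00.
Outside the cutoffs: 142.9, 155.1, 165.9.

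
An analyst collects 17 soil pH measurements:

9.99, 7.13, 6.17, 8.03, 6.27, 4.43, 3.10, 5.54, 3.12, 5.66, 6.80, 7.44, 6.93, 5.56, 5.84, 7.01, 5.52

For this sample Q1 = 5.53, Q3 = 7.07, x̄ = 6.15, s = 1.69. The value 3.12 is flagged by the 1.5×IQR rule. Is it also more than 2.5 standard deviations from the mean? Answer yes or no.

no

z = (3.12 − 6.15) / 1.69 = -1.79.
|z| = 1.79 ≤ 2.5.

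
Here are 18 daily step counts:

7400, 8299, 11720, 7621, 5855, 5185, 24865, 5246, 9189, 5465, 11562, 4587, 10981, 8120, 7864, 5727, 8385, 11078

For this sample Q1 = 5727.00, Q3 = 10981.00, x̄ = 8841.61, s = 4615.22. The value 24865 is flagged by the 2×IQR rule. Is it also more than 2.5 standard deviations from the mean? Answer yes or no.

yes

z = (24865 − 8841.61) / 4615.22 = 3.47.
|z| = 3.47 > 2.5.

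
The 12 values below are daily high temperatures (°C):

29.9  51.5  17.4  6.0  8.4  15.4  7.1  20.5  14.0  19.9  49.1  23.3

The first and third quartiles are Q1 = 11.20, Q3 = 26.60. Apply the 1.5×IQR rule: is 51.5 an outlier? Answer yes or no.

IQR = Q3 − Q1 = 26.60 − 11.20 = 15.40.
Lower fence = Q1 − 1.5·IQR = 11.20 − 23.10 = -11.90.
Upper fence = Q3 + 1.5·IQR = 26.60 + 23.10 = 49.70.
51.5 lies above the upper fence.

yes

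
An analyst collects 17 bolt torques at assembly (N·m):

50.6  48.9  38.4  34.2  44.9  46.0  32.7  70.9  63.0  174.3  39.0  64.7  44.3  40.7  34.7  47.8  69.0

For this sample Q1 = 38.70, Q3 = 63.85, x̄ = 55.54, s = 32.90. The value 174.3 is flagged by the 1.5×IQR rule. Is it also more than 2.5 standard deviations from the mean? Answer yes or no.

yes

z = (174.3 − 55.54) / 32.90 = 3.61.
|z| = 3.61 > 2.5.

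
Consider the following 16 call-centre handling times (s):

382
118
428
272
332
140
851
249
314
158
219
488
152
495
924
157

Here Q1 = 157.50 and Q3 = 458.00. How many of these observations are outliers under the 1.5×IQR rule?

IQR = 300.50; fences at 157.50 − 450.75 = -293.25 and 458.00 + 450.75 = 908.75.
Outside the cutoffs: 924.

1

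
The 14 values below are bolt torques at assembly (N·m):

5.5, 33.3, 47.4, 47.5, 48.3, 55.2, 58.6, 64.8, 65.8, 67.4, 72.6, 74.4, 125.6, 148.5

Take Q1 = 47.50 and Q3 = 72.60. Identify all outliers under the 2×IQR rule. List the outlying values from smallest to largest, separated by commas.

IQR = Q3 − Q1 = 72.60 − 47.50 = 25.10.
Lower fence = Q1 − 2·IQR = 47.50 − 50.20 = -2.70.
Upper fence = Q3 + 2·IQR = 72.60 + 50.20 = 122.80.
125.6 > 122.80 → outlier.
148.5 > 122.80 → outlier.
All remaining values lie within [-2.70, 122.80].

125.6, 148.5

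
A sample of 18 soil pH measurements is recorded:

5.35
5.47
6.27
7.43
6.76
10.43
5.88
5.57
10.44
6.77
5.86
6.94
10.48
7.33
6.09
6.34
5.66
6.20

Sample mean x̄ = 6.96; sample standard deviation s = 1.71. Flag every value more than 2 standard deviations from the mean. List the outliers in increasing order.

Cutoffs at x̄ ± 2s: 6.96 ± 2·1.71 = [3.54, 10.38].
10.43: z = 2.03, |z| > 2 → outlier.
10.44: z = 2.04, |z| > 2 → outlier.
10.48: z = 2.06, |z| > 2 → outlier.
Every other value lies within [3.54, 10.38].

10.43, 10.44, 10.48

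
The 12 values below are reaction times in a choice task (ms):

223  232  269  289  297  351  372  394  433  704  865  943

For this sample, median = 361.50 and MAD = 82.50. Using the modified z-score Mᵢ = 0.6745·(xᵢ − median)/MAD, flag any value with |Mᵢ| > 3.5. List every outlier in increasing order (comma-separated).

|Mᵢ| > 3.5 ⇔ |xᵢ − 361.50| > 3.5·82.50/0.6745 = 428.09.
So outliers lie outside [-66.59, 789.59].
865: M = 4.12 → outlier.
943: M = 4.75 → outlier.

865, 943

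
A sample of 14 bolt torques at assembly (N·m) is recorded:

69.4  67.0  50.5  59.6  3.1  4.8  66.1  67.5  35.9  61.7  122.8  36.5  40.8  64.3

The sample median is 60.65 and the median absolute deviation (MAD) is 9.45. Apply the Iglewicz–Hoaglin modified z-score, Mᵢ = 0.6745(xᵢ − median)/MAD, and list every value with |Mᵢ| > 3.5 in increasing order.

|Mᵢ| > 3.5 ⇔ |xᵢ − 60.65| > 3.5·9.45/0.6745 = 49.04.
So outliers lie outside [11.61, 109.69].
3.1: M = -4.11 → outlier.
4.8: M = -3.99 → outlier.
122.8: M = 4.44 → outlier.

3.1, 4.8, 122.8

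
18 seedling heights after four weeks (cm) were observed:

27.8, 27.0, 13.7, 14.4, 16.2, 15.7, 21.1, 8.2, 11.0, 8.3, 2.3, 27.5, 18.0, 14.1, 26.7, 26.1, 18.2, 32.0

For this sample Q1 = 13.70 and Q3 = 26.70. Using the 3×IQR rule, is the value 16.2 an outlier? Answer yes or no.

no

IQR = Q3 − Q1 = 26.70 − 13.70 = 13.00.
Lower fence = Q1 − 3·IQR = 13.70 − 39.00 = -25.30.
Upper fence = Q3 + 3·IQR = 26.70 + 39.00 = 65.70.
16.2 lies within [-25.30, 65.70].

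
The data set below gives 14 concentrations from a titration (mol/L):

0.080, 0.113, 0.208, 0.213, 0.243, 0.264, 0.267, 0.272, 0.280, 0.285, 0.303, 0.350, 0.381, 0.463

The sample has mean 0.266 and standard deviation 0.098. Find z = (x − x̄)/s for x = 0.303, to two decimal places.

0.38

z = (0.303 − 0.266) / 0.098 = 0.38.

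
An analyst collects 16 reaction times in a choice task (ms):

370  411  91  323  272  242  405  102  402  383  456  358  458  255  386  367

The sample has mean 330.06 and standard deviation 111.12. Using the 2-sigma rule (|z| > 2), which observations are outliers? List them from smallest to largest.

91, 102

Cutoffs at x̄ ± 2s: 330.06 ± 2·111.12 = [107.82, 552.30].
91: z = -2.15, |z| > 2 → outlier.
102: z = -2.05, |z| > 2 → outlier.
Every other value lies within [107.82, 552.30].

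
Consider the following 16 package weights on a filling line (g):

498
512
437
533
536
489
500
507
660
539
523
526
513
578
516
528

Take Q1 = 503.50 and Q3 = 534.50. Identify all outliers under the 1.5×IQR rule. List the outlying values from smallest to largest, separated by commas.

437, 660

IQR = Q3 − Q1 = 534.50 − 503.50 = 31.00.
Lower fence = Q1 − 1.5·IQR = 503.50 − 46.50 = 457.00.
Upper fence = Q3 + 1.5·IQR = 534.50 + 46.50 = 581.00.
437 < 457.00 → outlier.
660 > 581.00 → outlier.
All remaining values lie within [457.00, 581.00].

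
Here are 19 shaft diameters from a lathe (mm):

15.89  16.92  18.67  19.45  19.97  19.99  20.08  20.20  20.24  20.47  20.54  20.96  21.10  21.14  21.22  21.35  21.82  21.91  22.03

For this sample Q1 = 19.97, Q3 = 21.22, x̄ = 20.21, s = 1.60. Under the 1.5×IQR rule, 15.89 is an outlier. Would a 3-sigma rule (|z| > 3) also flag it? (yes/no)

z = (15.89 − 20.21) / 1.60 = -2.70.
|z| = 2.70 ≤ 3.

no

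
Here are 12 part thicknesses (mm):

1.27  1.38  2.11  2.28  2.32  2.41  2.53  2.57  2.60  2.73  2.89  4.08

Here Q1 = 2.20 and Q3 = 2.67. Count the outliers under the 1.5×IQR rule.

3

IQR = 0.47; fences at 2.20 − 0.705 = 1.495 and 2.67 + 0.705 = 3.375.
Outside the cutoffs: 1.27, 1.38, 4.08.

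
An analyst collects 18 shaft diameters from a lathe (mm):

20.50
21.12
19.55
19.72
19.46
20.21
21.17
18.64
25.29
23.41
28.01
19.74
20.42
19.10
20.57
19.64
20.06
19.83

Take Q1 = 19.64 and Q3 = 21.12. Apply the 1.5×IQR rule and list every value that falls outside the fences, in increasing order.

IQR = Q3 − Q1 = 21.12 − 19.64 = 1.48.
Lower fence = Q1 − 1.5·IQR = 19.64 − 2.22 = 17.42.
Upper fence = Q3 + 1.5·IQR = 21.12 + 2.22 = 23.34.
23.41 > 23.34 → outlier.
25.29 > 23.34 → outlier.
28.01 > 23.34 → outlier.
All remaining values lie within [17.42, 23.34].

23.41, 25.29, 28.01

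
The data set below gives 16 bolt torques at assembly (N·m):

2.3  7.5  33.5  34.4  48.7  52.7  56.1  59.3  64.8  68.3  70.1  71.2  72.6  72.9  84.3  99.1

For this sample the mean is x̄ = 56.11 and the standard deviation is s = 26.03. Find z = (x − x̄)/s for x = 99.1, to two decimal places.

z = (99.1 − 56.11) / 26.03 = 1.65.

1.65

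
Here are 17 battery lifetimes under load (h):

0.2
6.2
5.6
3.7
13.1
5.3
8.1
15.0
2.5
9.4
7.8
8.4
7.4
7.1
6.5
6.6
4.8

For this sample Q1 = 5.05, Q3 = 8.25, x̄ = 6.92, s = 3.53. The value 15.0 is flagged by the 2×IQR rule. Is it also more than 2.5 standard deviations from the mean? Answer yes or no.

z = (15.0 − 6.92) / 3.53 = 2.29.
|z| = 2.29 ≤ 2.5.

no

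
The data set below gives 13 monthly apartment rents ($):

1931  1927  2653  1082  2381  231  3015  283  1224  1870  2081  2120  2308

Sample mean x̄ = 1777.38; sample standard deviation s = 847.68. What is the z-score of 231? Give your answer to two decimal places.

-1.82

z = (231 − 1777.38) / 847.68 = -1.82.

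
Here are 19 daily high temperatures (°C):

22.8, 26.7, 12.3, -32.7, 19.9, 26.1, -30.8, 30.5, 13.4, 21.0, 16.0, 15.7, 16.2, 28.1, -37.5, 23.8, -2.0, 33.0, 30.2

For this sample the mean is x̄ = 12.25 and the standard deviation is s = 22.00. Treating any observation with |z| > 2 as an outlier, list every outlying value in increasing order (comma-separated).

-37.5, -32.7

Cutoffs at x̄ ± 2s: 12.25 ± 2·22.00 = [-31.75, 56.25].
-37.5: z = -2.26, |z| > 2 → outlier.
-32.7: z = -2.04, |z| > 2 → outlier.
Every other value lies within [-31.75, 56.25].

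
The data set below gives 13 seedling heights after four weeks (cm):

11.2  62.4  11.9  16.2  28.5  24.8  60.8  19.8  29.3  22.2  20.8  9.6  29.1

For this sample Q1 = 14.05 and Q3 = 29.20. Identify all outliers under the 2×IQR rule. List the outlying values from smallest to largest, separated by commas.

60.8, 62.4

IQR = Q3 − Q1 = 29.20 − 14.05 = 15.15.
Lower fence = Q1 − 2·IQR = 14.05 − 30.30 = -16.25.
Upper fence = Q3 + 2·IQR = 29.20 + 30.30 = 59.50.
60.8 > 59.50 → outlier.
62.4 > 59.50 → outlier.
All remaining values lie within [-16.25, 59.50].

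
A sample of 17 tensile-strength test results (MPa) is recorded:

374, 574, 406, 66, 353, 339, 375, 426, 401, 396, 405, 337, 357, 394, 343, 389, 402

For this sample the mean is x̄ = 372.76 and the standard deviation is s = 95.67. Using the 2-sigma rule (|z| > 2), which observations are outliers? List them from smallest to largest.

Cutoffs at x̄ ± 2s: 372.76 ± 2·95.67 = [181.42, 564.10].
66: z = -3.21, |z| > 2 → outlier.
574: z = 2.10, |z| > 2 → outlier.
Every other value lies within [181.42, 564.10].

66, 574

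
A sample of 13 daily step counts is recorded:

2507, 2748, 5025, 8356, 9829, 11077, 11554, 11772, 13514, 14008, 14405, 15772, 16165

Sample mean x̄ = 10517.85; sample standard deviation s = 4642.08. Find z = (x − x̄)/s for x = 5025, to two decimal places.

-1.18

z = (5025 − 10517.85) / 4642.08 = -1.18.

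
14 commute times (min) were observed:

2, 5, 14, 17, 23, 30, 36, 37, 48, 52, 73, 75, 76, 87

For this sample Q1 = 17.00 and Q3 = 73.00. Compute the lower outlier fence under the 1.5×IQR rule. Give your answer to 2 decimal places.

-67.00

IQR = Q3 − Q1 = 73.00 − 17.00 = 56.00.
Lower fence = Q1 − 1.5·IQR = 17.00 − 84.00 = -67.00.
Upper fence = Q3 + 1.5·IQR = 73.00 + 84.00 = 157.00.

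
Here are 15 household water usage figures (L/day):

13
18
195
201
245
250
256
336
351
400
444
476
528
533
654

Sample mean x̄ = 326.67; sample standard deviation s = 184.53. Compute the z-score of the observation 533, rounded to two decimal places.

1.12

z = (533 − 326.67) / 184.53 = 1.12.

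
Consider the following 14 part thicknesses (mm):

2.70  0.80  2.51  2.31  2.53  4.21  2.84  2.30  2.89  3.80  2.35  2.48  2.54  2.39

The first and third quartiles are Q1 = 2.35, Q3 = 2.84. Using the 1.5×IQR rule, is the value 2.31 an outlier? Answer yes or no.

no

IQR = Q3 − Q1 = 2.84 − 2.35 = 0.49.
Lower fence = Q1 − 1.5·IQR = 2.35 − 0.735 = 1.615.
Upper fence = Q3 + 1.5·IQR = 2.84 + 0.735 = 3.575.
2.31 lies within [1.615, 3.575].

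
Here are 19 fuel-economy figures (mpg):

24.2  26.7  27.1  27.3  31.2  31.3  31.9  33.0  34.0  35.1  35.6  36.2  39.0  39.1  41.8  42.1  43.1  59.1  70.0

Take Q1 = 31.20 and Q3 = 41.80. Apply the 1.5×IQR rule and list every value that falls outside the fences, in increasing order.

59.1, 70.0

IQR = Q3 − Q1 = 41.80 − 31.20 = 10.60.
Lower fence = Q1 − 1.5·IQR = 31.20 − 15.90 = 15.30.
Upper fence = Q3 + 1.5·IQR = 41.80 + 15.90 = 57.70.
59.1 > 57.70 → outlier.
70.0 > 57.70 → outlier.
All remaining values lie within [15.30, 57.70].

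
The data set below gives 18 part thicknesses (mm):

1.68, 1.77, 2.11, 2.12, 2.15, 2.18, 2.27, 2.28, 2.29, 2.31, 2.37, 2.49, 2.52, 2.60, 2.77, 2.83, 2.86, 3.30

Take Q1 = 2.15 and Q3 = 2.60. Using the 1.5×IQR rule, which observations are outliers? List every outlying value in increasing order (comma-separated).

IQR = Q3 − Q1 = 2.60 − 2.15 = 0.45.
Lower fence = Q1 − 1.5·IQR = 2.15 − 0.675 = 1.475.
Upper fence = Q3 + 1.5·IQR = 2.60 + 0.675 = 3.275.
3.30 > 3.275 → outlier.
All remaining values lie within [1.475, 3.275].

3.30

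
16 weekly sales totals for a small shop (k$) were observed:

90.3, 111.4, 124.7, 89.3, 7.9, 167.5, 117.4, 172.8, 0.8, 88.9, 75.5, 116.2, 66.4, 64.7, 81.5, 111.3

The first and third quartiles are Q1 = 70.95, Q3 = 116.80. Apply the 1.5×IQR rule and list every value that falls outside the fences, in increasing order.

0.8

IQR = Q3 − Q1 = 116.80 − 70.95 = 45.85.
Lower fence = Q1 − 1.5·IQR = 70.95 − 68.775 = 2.175.
Upper fence = Q3 + 1.5·IQR = 116.80 + 68.775 = 185.575.
0.8 < 2.175 → outlier.
All remaining values lie within [2.175, 185.575].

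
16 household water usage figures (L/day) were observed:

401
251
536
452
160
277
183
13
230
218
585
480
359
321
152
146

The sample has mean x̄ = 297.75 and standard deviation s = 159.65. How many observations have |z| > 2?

0

Cutoffs: x̄ ± 2s = [-21.55, 617.05].
Every value lies within the cutoffs.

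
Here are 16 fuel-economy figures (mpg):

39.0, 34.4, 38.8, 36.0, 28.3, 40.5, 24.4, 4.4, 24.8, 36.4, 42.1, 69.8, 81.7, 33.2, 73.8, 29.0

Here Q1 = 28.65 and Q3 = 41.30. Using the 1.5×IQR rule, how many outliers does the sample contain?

4

IQR = 12.65; fences at 28.65 − 18.975 = 9.675 and 41.30 + 18.975 = 60.275.
Outside the cutoffs: 4.4, 69.8, 73.8, 81.7.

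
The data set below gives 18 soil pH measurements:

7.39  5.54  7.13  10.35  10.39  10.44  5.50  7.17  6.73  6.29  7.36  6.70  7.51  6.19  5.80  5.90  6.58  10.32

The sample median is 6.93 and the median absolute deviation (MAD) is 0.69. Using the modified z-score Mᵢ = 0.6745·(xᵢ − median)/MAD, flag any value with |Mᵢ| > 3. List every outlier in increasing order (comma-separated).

10.32, 10.35, 10.39, 10.44

|Mᵢ| > 3 ⇔ |xᵢ − 6.93| > 3·0.69/0.6745 = 3.07.
So outliers lie outside [3.86, 10.00].
10.32: M = 3.31 → outlier.
10.35: M = 3.34 → outlier.
10.39: M = 3.38 → outlier.
10.44: M = 3.43 → outlier.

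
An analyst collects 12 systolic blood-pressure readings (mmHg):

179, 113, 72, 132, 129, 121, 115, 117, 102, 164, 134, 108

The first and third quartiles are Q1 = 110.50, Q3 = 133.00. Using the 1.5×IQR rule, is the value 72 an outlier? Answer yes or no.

yes

IQR = Q3 − Q1 = 133.00 − 110.50 = 22.50.
Lower fence = Q1 − 1.5·IQR = 110.50 − 33.75 = 76.75.
Upper fence = Q3 + 1.5·IQR = 133.00 + 33.75 = 166.75.
72 lies below the lower fence.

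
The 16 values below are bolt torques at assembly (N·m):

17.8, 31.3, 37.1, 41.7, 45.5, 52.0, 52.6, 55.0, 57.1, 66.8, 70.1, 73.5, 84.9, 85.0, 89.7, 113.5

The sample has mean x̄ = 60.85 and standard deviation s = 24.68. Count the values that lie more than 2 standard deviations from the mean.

1

Cutoffs: x̄ ± 2s = [11.49, 110.21].
Outside the cutoffs: 113.5.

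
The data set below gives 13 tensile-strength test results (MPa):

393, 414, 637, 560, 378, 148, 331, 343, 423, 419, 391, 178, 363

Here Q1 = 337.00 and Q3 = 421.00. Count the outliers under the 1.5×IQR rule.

4

IQR = 84.00; fences at 337.00 − 126.00 = 211.00 and 421.00 + 126.00 = 547.00.
Outside the cutoffs: 148, 178, 560, 637.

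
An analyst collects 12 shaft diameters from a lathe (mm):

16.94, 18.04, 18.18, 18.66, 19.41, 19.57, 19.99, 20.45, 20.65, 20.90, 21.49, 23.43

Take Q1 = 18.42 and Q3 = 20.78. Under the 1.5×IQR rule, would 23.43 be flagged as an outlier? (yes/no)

no

IQR = Q3 − Q1 = 20.78 − 18.42 = 2.36.
Lower fence = Q1 − 1.5·IQR = 18.42 − 3.54 = 14.88.
Upper fence = Q3 + 1.5·IQR = 20.78 + 3.54 = 24.32.
23.43 lies within [14.88, 24.32].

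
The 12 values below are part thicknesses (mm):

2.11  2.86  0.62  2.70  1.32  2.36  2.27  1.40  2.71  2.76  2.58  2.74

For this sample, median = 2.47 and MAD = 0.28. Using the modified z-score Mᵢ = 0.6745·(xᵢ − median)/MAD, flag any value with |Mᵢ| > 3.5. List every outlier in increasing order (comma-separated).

|Mᵢ| > 3.5 ⇔ |xᵢ − 2.47| > 3.5·0.28/0.6745 = 1.45.
So outliers lie outside [1.02, 3.92].
0.62: M = -4.46 → outlier.

0.62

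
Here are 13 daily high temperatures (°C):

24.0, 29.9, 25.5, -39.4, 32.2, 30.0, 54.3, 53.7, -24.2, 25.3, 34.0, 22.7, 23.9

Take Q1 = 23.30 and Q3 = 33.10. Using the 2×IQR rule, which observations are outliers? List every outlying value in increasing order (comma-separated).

-39.4, -24.2, 53.7, 54.3

IQR = Q3 − Q1 = 33.10 − 23.30 = 9.80.
Lower fence = Q1 − 2·IQR = 23.30 − 19.60 = 3.70.
Upper fence = Q3 + 2·IQR = 33.10 + 19.60 = 52.70.
-39.4 < 3.70 → outlier.
-24.2 < 3.70 → outlier.
53.7 > 52.70 → outlier.
54.3 > 52.70 → outlier.
All remaining values lie within [3.70, 52.70].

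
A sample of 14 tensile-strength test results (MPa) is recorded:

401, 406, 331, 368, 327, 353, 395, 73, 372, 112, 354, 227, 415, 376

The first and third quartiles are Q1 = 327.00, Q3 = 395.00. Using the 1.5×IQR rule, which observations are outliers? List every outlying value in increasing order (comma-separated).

IQR = Q3 − Q1 = 395.00 − 327.00 = 68.00.
Lower fence = Q1 − 1.5·IQR = 327.00 − 102.00 = 225.00.
Upper fence = Q3 + 1.5·IQR = 395.00 + 102.00 = 497.00.
73 < 225.00 → outlier.
112 < 225.00 → outlier.
All remaining values lie within [225.00, 497.00].

73, 112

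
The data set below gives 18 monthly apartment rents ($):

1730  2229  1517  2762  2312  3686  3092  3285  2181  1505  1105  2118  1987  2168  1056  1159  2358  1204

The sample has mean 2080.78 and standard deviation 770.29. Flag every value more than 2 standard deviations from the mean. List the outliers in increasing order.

Cutoffs at x̄ ± 2s: 2080.78 ± 2·770.29 = [540.20, 3621.36].
3686: z = 2.08, |z| > 2 → outlier.
Every other value lies within [540.20, 3621.36].

3686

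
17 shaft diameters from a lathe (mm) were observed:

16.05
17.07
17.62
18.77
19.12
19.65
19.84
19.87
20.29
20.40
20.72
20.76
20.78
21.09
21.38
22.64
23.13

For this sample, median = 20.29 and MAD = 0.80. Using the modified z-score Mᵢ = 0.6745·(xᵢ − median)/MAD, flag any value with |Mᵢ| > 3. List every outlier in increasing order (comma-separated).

|Mᵢ| > 3 ⇔ |xᵢ − 20.29| > 3·0.80/0.6745 = 3.56.
So outliers lie outside [16.73, 23.85].
16.05: M = -3.57 → outlier.

16.05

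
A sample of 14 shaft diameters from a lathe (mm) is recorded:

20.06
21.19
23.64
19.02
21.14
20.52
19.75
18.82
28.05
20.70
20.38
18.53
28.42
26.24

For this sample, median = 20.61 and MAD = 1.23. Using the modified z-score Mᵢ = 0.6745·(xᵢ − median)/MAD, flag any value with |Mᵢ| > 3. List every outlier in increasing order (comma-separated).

|Mᵢ| > 3 ⇔ |xᵢ − 20.61| > 3·1.23/0.6745 = 5.47.
So outliers lie outside [15.14, 26.08].
26.24: M = 3.09 → outlier.
28.05: M = 4.08 → outlier.
28.42: M = 4.28 → outlier.

26.24, 28.05, 28.42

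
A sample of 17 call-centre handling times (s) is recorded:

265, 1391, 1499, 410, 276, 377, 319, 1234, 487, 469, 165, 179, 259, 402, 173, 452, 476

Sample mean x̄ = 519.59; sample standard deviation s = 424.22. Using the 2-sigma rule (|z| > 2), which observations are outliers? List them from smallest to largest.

Cutoffs at x̄ ± 2s: 519.59 ± 2·424.22 = [-328.85, 1368.03].
1391: z = 2.05, |z| > 2 → outlier.
1499: z = 2.31, |z| > 2 → outlier.
Every other value lies within [-328.85, 1368.03].

1391, 1499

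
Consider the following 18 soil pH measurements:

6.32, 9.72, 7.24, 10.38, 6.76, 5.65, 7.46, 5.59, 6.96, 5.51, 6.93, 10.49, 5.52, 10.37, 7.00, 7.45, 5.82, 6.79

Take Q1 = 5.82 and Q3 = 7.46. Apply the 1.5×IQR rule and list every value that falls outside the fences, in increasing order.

IQR = Q3 − Q1 = 7.46 − 5.82 = 1.64.
Lower fence = Q1 − 1.5·IQR = 5.82 − 2.46 = 3.36.
Upper fence = Q3 + 1.5·IQR = 7.46 + 2.46 = 9.92.
10.37 > 9.92 → outlier.
10.38 > 9.92 → outlier.
10.49 > 9.92 → outlier.
All remaining values lie within [3.36, 9.92].

10.37, 10.38, 10.49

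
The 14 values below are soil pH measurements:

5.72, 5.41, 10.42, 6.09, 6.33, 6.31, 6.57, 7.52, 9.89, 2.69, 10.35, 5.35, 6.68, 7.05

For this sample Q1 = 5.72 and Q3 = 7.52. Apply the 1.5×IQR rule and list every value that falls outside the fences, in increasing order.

2.69, 10.35, 10.42

IQR = Q3 − Q1 = 7.52 − 5.72 = 1.80.
Lower fence = Q1 − 1.5·IQR = 5.72 − 2.70 = 3.02.
Upper fence = Q3 + 1.5·IQR = 7.52 + 2.70 = 10.22.
2.69 < 3.02 → outlier.
10.35 > 10.22 → outlier.
10.42 > 10.22 → outlier.
All remaining values lie within [3.02, 10.22].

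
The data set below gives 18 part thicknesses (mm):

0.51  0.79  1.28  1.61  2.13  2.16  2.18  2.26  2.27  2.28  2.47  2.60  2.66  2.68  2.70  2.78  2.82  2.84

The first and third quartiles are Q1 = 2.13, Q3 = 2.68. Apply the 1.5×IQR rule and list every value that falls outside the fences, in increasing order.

IQR = Q3 − Q1 = 2.68 − 2.13 = 0.55.
Lower fence = Q1 − 1.5·IQR = 2.13 − 0.825 = 1.305.
Upper fence = Q3 + 1.5·IQR = 2.68 + 0.825 = 3.505.
0.51 < 1.305 → outlier.
0.79 < 1.305 → outlier.
1.28 < 1.305 → outlier.
All remaining values lie within [1.305, 3.505].

0.51, 0.79, 1.28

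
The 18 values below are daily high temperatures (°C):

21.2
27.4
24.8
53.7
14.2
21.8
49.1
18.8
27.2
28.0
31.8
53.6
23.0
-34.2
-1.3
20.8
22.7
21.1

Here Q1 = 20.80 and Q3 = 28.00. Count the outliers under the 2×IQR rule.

5

IQR = 7.20; fences at 20.80 − 14.40 = 6.40 and 28.00 + 14.40 = 42.40.
Outside the cutoffs: -34.2, -1.3, 49.1, 53.6, 53.7.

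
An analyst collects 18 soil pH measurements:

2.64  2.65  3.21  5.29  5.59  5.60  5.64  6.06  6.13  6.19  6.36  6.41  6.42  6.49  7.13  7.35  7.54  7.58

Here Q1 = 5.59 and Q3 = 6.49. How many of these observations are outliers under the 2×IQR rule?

IQR = 0.90; fences at 5.59 − 1.80 = 3.79 and 6.49 + 1.80 = 8.29.
Outside the cutoffs: 2.64, 2.65, 3.21.

3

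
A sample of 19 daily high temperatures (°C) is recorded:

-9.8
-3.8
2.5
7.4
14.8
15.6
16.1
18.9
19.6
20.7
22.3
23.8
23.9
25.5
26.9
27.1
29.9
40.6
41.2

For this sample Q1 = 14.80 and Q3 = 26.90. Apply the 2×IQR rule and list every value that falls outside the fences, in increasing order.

IQR = Q3 − Q1 = 26.90 − 14.80 = 12.10.
Lower fence = Q1 − 2·IQR = 14.80 − 24.20 = -9.40.
Upper fence = Q3 + 2·IQR = 26.90 + 24.20 = 51.10.
-9.8 < -9.40 → outlier.
All remaining values lie within [-9.40, 51.10].

-9.8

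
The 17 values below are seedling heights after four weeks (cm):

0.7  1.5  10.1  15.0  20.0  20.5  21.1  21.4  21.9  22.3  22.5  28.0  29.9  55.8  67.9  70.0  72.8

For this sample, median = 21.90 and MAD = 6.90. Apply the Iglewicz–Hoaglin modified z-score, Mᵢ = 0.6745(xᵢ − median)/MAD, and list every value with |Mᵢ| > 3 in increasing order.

55.8, 67.9, 70.0, 72.8

|Mᵢ| > 3 ⇔ |xᵢ − 21.90| > 3·6.90/0.6745 = 30.69.
So outliers lie outside [-8.79, 52.59].
55.8: M = 3.31 → outlier.
67.9: M = 4.50 → outlier.
70.0: M = 4.70 → outlier.
72.8: M = 4.98 → outlier.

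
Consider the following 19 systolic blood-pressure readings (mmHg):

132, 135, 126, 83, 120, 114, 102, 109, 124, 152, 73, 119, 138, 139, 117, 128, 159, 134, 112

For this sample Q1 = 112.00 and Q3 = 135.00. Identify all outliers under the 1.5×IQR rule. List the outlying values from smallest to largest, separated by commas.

IQR = Q3 − Q1 = 135.00 − 112.00 = 23.00.
Lower fence = Q1 − 1.5·IQR = 112.00 − 34.50 = 77.50.
Upper fence = Q3 + 1.5·IQR = 135.00 + 34.50 = 169.50.
73 < 77.50 → outlier.
All remaining values lie within [77.50, 169.50].

73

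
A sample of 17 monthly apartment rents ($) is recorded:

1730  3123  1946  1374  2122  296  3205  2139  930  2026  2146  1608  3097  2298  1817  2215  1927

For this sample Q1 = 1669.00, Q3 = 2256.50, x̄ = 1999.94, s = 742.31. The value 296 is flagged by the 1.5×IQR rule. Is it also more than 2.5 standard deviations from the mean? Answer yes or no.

no

z = (296 − 1999.94) / 742.31 = -2.30.
|z| = 2.30 ≤ 2.5.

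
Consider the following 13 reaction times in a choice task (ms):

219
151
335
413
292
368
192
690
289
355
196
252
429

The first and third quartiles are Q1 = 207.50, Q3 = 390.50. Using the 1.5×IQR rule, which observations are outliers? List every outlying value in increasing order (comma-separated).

690

IQR = Q3 − Q1 = 390.50 − 207.50 = 183.00.
Lower fence = Q1 − 1.5·IQR = 207.50 − 274.50 = -67.00.
Upper fence = Q3 + 1.5·IQR = 390.50 + 274.50 = 665.00.
690 > 665.00 → outlier.
All remaining values lie within [-67.00, 665.00].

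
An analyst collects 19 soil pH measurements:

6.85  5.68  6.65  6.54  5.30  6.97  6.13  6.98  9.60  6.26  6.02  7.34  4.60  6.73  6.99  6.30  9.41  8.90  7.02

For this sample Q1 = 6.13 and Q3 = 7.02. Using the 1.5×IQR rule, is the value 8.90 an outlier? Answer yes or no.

yes

IQR = Q3 − Q1 = 7.02 − 6.13 = 0.89.
Lower fence = Q1 − 1.5·IQR = 6.13 − 1.335 = 4.795.
Upper fence = Q3 + 1.5·IQR = 7.02 + 1.335 = 8.355.
8.90 lies above the upper fence.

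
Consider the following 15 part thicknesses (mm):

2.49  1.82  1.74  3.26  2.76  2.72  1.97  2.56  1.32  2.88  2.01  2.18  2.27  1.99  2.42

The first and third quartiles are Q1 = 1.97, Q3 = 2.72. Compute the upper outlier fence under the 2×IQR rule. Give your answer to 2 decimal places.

4.22

IQR = Q3 − Q1 = 2.72 − 1.97 = 0.75.
Lower fence = Q1 − 2·IQR = 1.97 − 1.50 = 0.47.
Upper fence = Q3 + 2·IQR = 2.72 + 1.50 = 4.22.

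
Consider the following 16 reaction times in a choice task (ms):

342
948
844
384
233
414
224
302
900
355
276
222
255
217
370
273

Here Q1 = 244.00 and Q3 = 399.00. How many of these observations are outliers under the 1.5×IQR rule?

IQR = 155.00; fences at 244.00 − 232.50 = 11.50 and 399.00 + 232.50 = 631.50.
Outside the cutoffs: 844, 900, 948.

3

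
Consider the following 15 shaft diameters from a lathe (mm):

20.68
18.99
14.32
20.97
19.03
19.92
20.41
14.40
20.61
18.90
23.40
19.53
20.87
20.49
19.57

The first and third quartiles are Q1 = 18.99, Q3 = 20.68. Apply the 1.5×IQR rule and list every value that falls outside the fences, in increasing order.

IQR = Q3 − Q1 = 20.68 − 18.99 = 1.69.
Lower fence = Q1 − 1.5·IQR = 18.99 − 2.535 = 16.455.
Upper fence = Q3 + 1.5·IQR = 20.68 + 2.535 = 23.215.
14.32 < 16.455 → outlier.
14.40 < 16.455 → outlier.
23.40 > 23.215 → outlier.
All remaining values lie within [16.455, 23.215].

14.32, 14.40, 23.40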